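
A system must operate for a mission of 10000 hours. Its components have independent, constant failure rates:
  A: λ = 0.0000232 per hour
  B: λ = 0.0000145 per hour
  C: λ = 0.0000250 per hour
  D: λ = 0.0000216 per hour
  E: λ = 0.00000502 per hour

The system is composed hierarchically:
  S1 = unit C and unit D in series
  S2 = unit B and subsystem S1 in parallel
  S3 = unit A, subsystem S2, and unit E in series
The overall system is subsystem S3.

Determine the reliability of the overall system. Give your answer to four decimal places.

R(A) = exp(−0.0000232 × 10000) = 0.792946
R(B) = exp(−0.0000145 × 10000) = 0.865022
R(C) = exp(−0.0000250 × 10000) = 0.778801
R(D) = exp(−0.0000216 × 10000) = 0.805735
R(E) = exp(−0.00000502 × 10000) = 0.951039
Series (C and D): 0.778801 × 0.805735 = 0.627507
Parallel (B and [0.627507]): 1 − (1 − 0.865022)(1 − 0.627507) = 0.949722
Series (A, [0.949722], and E): 0.792946 × 0.949722 × 0.951039 = 0.7162

0.7162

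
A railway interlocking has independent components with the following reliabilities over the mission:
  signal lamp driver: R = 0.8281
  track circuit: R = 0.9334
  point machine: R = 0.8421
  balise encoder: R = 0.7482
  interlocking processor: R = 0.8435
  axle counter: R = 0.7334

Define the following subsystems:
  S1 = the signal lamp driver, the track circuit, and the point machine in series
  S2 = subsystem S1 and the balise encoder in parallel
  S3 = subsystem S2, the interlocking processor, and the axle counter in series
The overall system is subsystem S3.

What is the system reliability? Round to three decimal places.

Series (signal lamp driver, track circuit, and point machine): 0.82810 × 0.93340 × 0.84210 = 0.65090
Parallel ([0.65090] and balise encoder): 1 − (1 − 0.65090)(1 − 0.74820) = 0.91210
Series ([0.91210], interlocking processor, and axle counter): 0.91210 × 0.84350 × 0.73340 = 0.564

0.564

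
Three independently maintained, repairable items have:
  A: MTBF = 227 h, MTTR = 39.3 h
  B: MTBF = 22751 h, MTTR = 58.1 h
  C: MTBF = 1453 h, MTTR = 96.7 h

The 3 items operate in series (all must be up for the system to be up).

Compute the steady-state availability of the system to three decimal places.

0.797

A(A) = MTBF/(MTBF+MTTR) = 227/(227+39.3) = 0.852422
A(B) = MTBF/(MTBF+MTTR) = 22751/(22751+58.1) = 0.997453
A(C) = MTBF/(MTBF+MTTR) = 1453/(1453+96.7) = 0.937601
Series availability: 0.852422 × 0.997453 × 0.937601 = 0.797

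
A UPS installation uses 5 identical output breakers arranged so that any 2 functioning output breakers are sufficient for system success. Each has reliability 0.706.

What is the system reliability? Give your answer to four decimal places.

0.9714

R = Σ_{i=2}^{5} C(5,i) p^i (1−p)^{5−i} with p = 0.706
C(5,2)·0.706^2·0.294^3 = 0.126663
C(5,3)·0.706^3·0.294^2 = 0.304165
C(5,4)·0.706^4·0.294^1 = 0.365205
C(5,5)·0.706^5·0.294^0 = 0.175398
Sum = 0.9714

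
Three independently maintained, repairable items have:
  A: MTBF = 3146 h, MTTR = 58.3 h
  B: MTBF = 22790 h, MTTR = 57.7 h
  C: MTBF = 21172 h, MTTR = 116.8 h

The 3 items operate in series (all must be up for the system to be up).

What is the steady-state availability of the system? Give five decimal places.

0.97395

A(A) = MTBF/(MTBF+MTTR) = 3146/(3146+58.3) = 0.981806
A(B) = MTBF/(MTBF+MTTR) = 22790/(22790+57.7) = 0.997475
A(C) = MTBF/(MTBF+MTTR) = 21172/(21172+116.8) = 0.994514
Series availability: 0.981806 × 0.997475 × 0.994514 = 0.97395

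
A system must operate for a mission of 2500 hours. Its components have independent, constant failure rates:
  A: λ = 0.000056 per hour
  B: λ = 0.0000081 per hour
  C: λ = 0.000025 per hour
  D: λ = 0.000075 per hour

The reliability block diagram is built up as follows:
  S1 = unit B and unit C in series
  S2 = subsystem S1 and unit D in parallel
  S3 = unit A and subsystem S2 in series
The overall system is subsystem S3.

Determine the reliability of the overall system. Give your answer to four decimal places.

R(A) = exp(−0.000056 × 2500) = 0.869358
R(B) = exp(−0.0000081 × 2500) = 0.979954
R(C) = exp(−0.000025 × 2500) = 0.939413
R(D) = exp(−0.000075 × 2500) = 0.829029
Series (B and C): 0.979954 × 0.939413 = 0.920582
Parallel ([0.920582] and D): 1 − (1 − 0.920582)(1 − 0.829029) = 0.986422
Series (A and [0.986422]): 0.869358 × 0.986422 = 0.8576

0.8576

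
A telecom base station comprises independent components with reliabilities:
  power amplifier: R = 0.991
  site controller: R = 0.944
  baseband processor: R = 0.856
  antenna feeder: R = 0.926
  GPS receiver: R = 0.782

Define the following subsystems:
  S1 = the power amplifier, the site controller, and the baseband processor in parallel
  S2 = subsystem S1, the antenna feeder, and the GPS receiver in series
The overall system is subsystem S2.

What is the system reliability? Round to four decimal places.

Parallel (power amplifier, site controller, and baseband processor): 1 − (1 − 0.991000)(1 − 0.944000)(1 − 0.856000) = 0.999927
Series ([0.999927], antenna feeder, and GPS receiver): 0.999927 × 0.926000 × 0.782000 = 0.7241

0.7241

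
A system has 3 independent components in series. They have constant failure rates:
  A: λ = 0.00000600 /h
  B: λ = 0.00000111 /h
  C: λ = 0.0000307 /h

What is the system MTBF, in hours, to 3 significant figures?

Series of exponential components: λ_sys = Σ λ_i
λ_sys = 0.00000600 + 0.00000111 + 0.0000307 = 3.7810e-05 /h
MTBF = 1 / λ_sys = 26400 h

26400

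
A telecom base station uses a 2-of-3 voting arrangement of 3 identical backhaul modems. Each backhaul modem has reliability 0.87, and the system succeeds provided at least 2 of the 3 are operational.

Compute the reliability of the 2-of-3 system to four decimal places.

0.9537

R = Σ_{i=2}^{3} C(3,i) p^i (1−p)^{3−i} with p = 0.87
C(3,2)·0.87^2·0.13^1 = 0.295191
C(3,3)·0.87^3·0.13^0 = 0.658503
Sum = 0.9537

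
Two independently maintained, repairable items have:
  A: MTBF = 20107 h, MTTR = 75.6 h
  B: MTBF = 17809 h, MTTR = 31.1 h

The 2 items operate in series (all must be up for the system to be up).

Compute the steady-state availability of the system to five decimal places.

0.99452

A(A) = MTBF/(MTBF+MTTR) = 20107/(20107+75.6) = 0.996254
A(B) = MTBF/(MTBF+MTTR) = 17809/(17809+31.1) = 0.998257
Series availability: 0.996254 × 0.998257 = 0.99452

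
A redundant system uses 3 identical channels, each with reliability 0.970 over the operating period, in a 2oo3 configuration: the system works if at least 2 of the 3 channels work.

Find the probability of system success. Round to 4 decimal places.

R = Σ_{i=2}^{3} C(3,i) p^i (1−p)^{3−i} with p = 0.970
C(3,2)·0.970^2·0.030^1 = 0.084681
C(3,3)·0.970^3·0.030^0 = 0.912673
Sum = 0.9974

0.9974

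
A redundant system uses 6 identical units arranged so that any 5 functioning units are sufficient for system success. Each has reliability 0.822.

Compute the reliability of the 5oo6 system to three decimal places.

0.709

R = Σ_{i=5}^{6} C(6,i) p^i (1−p)^{6−i} with p = 0.822
C(6,5)·0.822^5·0.178^1 = 0.40080
C(6,6)·0.822^6·0.178^0 = 0.30848
Sum = 0.709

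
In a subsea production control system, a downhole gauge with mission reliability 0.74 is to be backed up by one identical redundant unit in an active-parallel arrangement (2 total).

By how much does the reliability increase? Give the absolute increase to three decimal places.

0.192

R_before = 0.74
R_after = 1 − (1 − 0.74)^2 = 0.932
ΔR = 0.932 − 0.74 = 0.192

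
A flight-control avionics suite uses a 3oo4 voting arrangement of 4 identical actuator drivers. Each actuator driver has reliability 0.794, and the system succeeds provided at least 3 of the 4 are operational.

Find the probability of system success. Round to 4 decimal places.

R = Σ_{i=3}^{4} C(4,i) p^i (1−p)^{4−i} with p = 0.794
C(4,3)·0.794^3·0.206^1 = 0.412467
C(4,4)·0.794^4·0.206^0 = 0.397450
Sum = 0.8099

0.8099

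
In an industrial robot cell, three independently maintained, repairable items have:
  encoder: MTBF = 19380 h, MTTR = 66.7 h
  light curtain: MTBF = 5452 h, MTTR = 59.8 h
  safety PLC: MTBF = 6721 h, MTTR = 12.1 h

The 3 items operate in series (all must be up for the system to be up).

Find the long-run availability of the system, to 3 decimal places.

A(encoder) = MTBF/(MTBF+MTTR) = 19380/(19380+66.7) = 0.996570
A(light curtain) = MTBF/(MTBF+MTTR) = 5452/(5452+59.8) = 0.989151
A(safety PLC) = MTBF/(MTBF+MTTR) = 6721/(6721+12.1) = 0.998203
Series availability: 0.996570 × 0.989151 × 0.998203 = 0.984

0.984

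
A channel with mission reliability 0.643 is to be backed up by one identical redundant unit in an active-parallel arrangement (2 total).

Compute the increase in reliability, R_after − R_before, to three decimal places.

0.230

R_before = 0.643
R_after = 1 − (1 − 0.643)^2 = 0.873
ΔR = 0.873 − 0.643 = 0.230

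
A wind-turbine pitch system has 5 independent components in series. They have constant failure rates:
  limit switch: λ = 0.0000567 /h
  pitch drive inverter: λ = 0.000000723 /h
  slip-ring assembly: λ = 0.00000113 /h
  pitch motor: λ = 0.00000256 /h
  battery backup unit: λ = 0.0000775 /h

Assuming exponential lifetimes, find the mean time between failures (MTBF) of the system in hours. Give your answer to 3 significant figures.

7210

Series of exponential components: λ_sys = Σ λ_i
λ_sys = 0.0000567 + 0.000000723 + 0.00000113 + 0.00000256 + 0.0000775 = 1.3861e-04 /h
MTBF = 1 / λ_sys = 7210 h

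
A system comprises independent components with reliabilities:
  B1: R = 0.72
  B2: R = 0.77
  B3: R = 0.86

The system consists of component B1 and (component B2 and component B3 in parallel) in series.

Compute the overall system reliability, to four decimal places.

0.6968

Parallel (B2 and B3): 1 − (1 − 0.770000)(1 − 0.860000) = 0.967800
Series (B1 and [0.967800]): 0.720000 × 0.967800 = 0.6968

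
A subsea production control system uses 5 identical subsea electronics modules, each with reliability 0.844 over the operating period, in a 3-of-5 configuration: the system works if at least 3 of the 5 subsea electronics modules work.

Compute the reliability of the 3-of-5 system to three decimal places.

0.970

R = Σ_{i=3}^{5} C(5,i) p^i (1−p)^{5−i} with p = 0.844
C(5,3)·0.844^3·0.156^2 = 0.14631
C(5,4)·0.844^4·0.156^1 = 0.39579
C(5,5)·0.844^5·0.156^0 = 0.42826
Sum = 0.970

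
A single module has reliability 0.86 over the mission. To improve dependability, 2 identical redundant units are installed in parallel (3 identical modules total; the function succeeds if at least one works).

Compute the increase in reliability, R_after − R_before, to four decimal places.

R_before = 0.86
R_after = 1 − (1 − 0.86)^3 = 0.9973
ΔR = 0.9973 − 0.86 = 0.1373

0.1373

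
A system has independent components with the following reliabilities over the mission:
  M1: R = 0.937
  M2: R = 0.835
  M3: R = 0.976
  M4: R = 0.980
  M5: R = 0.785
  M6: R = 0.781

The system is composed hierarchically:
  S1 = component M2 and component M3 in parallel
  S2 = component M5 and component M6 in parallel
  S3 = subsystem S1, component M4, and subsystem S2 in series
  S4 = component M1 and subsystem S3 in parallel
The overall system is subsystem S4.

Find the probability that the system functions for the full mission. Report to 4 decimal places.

0.9956

Parallel (M2 and M3): 1 − (1 − 0.835000)(1 − 0.976000) = 0.996040
Parallel (M5 and M6): 1 − (1 − 0.785000)(1 − 0.781000) = 0.952915
Series ([0.996040], M4, and [0.952915]): 0.996040 × 0.980000 × 0.952915 = 0.930159
Parallel (M1 and [0.930159]): 1 − (1 − 0.937000)(1 − 0.930159) = 0.9956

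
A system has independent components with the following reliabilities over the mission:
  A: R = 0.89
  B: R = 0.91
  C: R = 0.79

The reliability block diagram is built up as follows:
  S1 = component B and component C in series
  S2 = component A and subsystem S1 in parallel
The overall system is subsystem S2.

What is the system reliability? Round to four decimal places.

Series (B and C): 0.910000 × 0.790000 = 0.718900
Parallel (A and [0.718900]): 1 − (1 − 0.890000)(1 − 0.718900) = 0.9691

0.9691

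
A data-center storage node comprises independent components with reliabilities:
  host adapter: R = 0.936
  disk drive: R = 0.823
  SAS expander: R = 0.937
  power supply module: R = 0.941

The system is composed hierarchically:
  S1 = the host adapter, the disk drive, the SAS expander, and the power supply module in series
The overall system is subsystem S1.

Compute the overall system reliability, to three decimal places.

0.679

Series (host adapter, disk drive, SAS expander, and power supply module): 0.93600 × 0.82300 × 0.93700 × 0.94100 = 0.679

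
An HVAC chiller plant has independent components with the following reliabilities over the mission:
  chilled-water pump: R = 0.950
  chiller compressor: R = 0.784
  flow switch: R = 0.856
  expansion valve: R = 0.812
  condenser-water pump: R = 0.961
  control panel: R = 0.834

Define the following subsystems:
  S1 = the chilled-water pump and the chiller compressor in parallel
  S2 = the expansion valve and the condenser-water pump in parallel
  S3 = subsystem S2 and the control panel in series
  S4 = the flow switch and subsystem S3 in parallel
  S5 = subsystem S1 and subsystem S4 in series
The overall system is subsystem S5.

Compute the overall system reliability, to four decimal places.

0.9647

Parallel (chilled-water pump and chiller compressor): 1 − (1 − 0.950000)(1 − 0.784000) = 0.989200
Parallel (expansion valve and condenser-water pump): 1 − (1 − 0.812000)(1 − 0.961000) = 0.992668
Series ([0.992668] and control panel): 0.992668 × 0.834000 = 0.827885
Parallel (flow switch and [0.827885]): 1 − (1 − 0.856000)(1 − 0.827885) = 0.975215
Series ([0.989200] and [0.975215]): 0.989200 × 0.975215 = 0.9647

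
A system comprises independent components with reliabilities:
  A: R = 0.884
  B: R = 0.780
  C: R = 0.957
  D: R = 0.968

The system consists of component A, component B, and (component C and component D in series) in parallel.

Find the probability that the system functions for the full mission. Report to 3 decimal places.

0.998

Series (C and D): 0.95700 × 0.96800 = 0.92638
Parallel (A, B, and [0.92638]): 1 − (1 − 0.88400)(1 − 0.78000)(1 − 0.92638) = 0.998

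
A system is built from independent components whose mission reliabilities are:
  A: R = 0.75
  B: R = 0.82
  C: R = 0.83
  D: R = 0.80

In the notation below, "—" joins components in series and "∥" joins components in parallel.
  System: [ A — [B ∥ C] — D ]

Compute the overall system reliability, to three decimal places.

0.582

Parallel (B and C): 1 − (1 − 0.82000)(1 − 0.83000) = 0.96940
Series (A, [0.96940], and D): 0.75000 × 0.96940 × 0.80000 = 0.582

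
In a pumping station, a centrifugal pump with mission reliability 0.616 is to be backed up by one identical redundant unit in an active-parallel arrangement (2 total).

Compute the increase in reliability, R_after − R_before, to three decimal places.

0.237

R_before = 0.616
R_after = 1 − (1 − 0.616)^2 = 0.853
ΔR = 0.853 − 0.616 = 0.237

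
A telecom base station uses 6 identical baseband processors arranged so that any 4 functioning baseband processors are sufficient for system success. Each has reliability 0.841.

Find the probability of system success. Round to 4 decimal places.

R = Σ_{i=4}^{6} C(6,i) p^i (1−p)^{6−i} with p = 0.841
C(6,4)·0.841^4·0.159^2 = 0.189701
C(6,5)·0.841^5·0.159^1 = 0.401355
C(6,6)·0.841^6·0.159^0 = 0.353815
Sum = 0.9449

0.9449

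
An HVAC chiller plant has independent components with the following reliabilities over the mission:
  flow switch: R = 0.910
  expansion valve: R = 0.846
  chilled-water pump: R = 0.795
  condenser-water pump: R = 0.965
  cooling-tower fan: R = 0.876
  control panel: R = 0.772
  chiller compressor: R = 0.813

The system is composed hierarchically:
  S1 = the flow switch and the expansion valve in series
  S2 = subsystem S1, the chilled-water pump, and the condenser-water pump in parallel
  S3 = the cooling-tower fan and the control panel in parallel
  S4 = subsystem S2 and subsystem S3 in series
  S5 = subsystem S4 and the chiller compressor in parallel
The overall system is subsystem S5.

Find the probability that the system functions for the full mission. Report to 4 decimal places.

0.9944

Series (flow switch and expansion valve): 0.910000 × 0.846000 = 0.769860
Parallel ([0.769860], chilled-water pump, and condenser-water pump): 1 − (1 − 0.769860)(1 − 0.795000)(1 − 0.965000) = 0.998349
Parallel (cooling-tower fan and control panel): 1 − (1 − 0.876000)(1 − 0.772000) = 0.971728
Series ([0.998349] and [0.971728]): 0.998349 × 0.971728 = 0.970124
Parallel ([0.970124] and chiller compressor): 1 − (1 − 0.970124)(1 − 0.813000) = 0.9944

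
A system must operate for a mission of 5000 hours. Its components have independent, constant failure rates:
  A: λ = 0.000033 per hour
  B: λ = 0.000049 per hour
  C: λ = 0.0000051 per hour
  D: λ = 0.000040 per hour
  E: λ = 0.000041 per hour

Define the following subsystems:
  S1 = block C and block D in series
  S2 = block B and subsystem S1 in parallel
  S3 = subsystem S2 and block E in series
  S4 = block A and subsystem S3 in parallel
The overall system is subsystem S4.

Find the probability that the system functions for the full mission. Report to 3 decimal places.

R(A) = exp(−0.000033 × 5000) = 0.84789
R(B) = exp(−0.000049 × 5000) = 0.78270
R(C) = exp(−0.0000051 × 5000) = 0.97482
R(D) = exp(−0.000040 × 5000) = 0.81873
R(E) = exp(−0.000041 × 5000) = 0.81465
Series (C and D): 0.97482 × 0.81873 = 0.79811
Parallel (B and [0.79811]): 1 − (1 − 0.78270)(1 − 0.79811) = 0.95613
Series ([0.95613] and E): 0.95613 × 0.81465 = 0.77891
Parallel (A and [0.77891]): 1 − (1 − 0.84789)(1 − 0.77891) = 0.966

0.966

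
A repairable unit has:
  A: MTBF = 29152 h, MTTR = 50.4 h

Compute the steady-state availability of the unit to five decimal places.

0.99827

A(A) = MTBF/(MTBF+MTTR) = 29152/(29152+50.4) = 0.99827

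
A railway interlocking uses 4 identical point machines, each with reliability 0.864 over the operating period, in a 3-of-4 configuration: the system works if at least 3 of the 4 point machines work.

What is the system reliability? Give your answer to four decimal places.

0.9081

R = Σ_{i=3}^{4} C(4,i) p^i (1−p)^{4−i} with p = 0.864
C(4,3)·0.864^3·0.136^1 = 0.350865
C(4,4)·0.864^4·0.136^0 = 0.557256
Sum = 0.9081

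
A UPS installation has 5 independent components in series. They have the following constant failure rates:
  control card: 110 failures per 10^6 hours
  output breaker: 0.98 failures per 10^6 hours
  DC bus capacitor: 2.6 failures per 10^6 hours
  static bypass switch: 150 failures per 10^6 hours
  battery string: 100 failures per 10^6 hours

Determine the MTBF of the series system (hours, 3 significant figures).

Series of exponential components: λ_sys = Σ λ_i
λ_sys = 0.00011 + 0.00000098 + 0.0000026 + 0.00015 + 0.00010 = 3.6358e-04 /h
MTBF = 1 / λ_sys = 2750 h

2750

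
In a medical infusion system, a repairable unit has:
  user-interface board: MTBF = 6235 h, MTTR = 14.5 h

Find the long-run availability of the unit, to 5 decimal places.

A(user-interface board) = MTBF/(MTBF+MTTR) = 6235/(6235+14.5) = 0.99768

0.99768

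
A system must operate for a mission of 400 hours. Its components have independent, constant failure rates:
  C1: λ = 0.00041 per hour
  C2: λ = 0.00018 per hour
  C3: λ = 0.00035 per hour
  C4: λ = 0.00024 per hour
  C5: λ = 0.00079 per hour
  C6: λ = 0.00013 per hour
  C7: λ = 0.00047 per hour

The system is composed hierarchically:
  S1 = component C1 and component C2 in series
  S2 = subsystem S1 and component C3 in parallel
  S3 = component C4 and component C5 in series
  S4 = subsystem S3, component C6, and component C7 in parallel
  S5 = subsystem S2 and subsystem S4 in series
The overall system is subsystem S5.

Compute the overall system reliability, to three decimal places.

0.970

R(C1) = exp(−0.00041 × 400) = 0.84874
R(C2) = exp(−0.00018 × 400) = 0.93053
R(C3) = exp(−0.00035 × 400) = 0.86936
R(C4) = exp(−0.00024 × 400) = 0.90846
R(C5) = exp(−0.00079 × 400) = 0.72906
R(C6) = exp(−0.00013 × 400) = 0.94933
R(C7) = exp(−0.00047 × 400) = 0.82861
Series (C1 and C2): 0.84874 × 0.93053 = 0.78978
Parallel ([0.78978] and C3): 1 − (1 − 0.78978)(1 − 0.86936) = 0.97254
Series (C4 and C5): 0.90846 × 0.72906 = 0.66232
Parallel ([0.66232], C6, and C7): 1 − (1 − 0.66232)(1 − 0.94933)(1 − 0.82861) = 0.99707
Series ([0.97254] and [0.99707]): 0.97254 × 0.99707 = 0.970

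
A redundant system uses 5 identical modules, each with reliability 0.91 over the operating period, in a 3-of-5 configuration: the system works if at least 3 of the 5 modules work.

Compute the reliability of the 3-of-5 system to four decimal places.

0.9937

R = Σ_{i=3}^{5} C(5,i) p^i (1−p)^{5−i} with p = 0.91
C(5,3)·0.91^3·0.09^2 = 0.061039
C(5,4)·0.91^4·0.09^1 = 0.308587
C(5,5)·0.91^5·0.09^0 = 0.624032
Sum = 0.9937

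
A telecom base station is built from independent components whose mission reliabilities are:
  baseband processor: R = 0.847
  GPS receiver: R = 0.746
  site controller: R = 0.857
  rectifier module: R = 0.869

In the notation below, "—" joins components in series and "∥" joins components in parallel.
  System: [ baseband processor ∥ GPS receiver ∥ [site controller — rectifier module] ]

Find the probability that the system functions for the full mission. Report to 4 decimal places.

0.9901

Series (site controller and rectifier module): 0.857000 × 0.869000 = 0.744733
Parallel (baseband processor, GPS receiver, and [0.744733]): 1 − (1 − 0.847000)(1 − 0.746000)(1 − 0.744733) = 0.9901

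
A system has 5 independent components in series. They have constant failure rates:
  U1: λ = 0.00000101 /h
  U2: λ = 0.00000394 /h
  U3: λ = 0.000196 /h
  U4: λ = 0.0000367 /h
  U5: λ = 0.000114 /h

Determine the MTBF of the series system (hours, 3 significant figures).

2840

Series of exponential components: λ_sys = Σ λ_i
λ_sys = 0.00000101 + 0.00000394 + 0.000196 + 0.0000367 + 0.000114 = 3.5165e-04 /h
MTBF = 1 / λ_sys = 2840 h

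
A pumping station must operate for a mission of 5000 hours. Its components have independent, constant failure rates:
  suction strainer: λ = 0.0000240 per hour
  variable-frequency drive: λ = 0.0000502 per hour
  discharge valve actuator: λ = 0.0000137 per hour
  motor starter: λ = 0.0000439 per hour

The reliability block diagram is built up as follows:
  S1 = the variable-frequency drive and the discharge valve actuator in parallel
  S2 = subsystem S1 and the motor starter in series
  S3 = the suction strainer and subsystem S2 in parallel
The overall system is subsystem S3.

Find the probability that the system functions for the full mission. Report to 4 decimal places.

R(suction strainer) = exp(−0.0000240 × 5000) = 0.886920
R(variable-frequency drive) = exp(−0.0000502 × 5000) = 0.778022
R(discharge valve actuator) = exp(−0.0000137 × 5000) = 0.933793
R(motor starter) = exp(−0.0000439 × 5000) = 0.802920
Parallel (variable-frequency drive and discharge valve actuator): 1 − (1 − 0.778022)(1 − 0.933793) = 0.985304
Series ([0.985304] and motor starter): 0.985304 × 0.802920 = 0.791120
Parallel (suction strainer and [0.791120]): 1 − (1 − 0.886920)(1 − 0.791120) = 0.9764

0.9764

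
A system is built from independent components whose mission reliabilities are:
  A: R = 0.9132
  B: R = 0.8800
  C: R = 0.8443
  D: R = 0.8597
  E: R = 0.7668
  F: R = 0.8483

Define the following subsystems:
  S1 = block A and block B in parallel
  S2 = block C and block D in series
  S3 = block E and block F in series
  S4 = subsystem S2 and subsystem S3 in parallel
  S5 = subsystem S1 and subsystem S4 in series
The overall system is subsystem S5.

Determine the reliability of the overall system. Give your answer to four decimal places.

0.8948

Parallel (A and B): 1 − (1 − 0.913200)(1 − 0.880000) = 0.989584
Series (C and D): 0.844300 × 0.859700 = 0.725845
Series (E and F): 0.766800 × 0.848300 = 0.650476
Parallel ([0.725845] and [0.650476]): 1 − (1 − 0.725845)(1 − 0.650476) = 0.904176
Series ([0.989584] and [0.904176]): 0.989584 × 0.904176 = 0.8948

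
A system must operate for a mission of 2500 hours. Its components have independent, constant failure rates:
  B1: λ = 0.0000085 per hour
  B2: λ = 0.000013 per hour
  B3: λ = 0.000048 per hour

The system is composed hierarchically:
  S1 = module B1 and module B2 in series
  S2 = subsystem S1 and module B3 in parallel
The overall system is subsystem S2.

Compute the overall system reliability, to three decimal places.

R(B1) = exp(−0.0000085 × 2500) = 0.97897
R(B2) = exp(−0.000013 × 2500) = 0.96802
R(B3) = exp(−0.000048 × 2500) = 0.88692
Series (B1 and B2): 0.97897 × 0.96802 = 0.94766
Parallel ([0.94766] and B3): 1 − (1 − 0.94766)(1 − 0.88692) = 0.994

0.994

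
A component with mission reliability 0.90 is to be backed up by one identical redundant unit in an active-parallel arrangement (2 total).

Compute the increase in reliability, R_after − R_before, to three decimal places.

R_before = 0.90
R_after = 1 − (1 − 0.90)^2 = 0.990
ΔR = 0.990 − 0.90 = 0.090

0.090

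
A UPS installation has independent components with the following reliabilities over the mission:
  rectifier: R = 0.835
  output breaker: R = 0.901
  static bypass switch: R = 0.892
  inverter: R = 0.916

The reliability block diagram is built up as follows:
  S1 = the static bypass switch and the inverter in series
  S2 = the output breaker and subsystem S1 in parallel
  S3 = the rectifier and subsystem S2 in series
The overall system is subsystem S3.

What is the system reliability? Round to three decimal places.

0.820

Series (static bypass switch and inverter): 0.89200 × 0.91600 = 0.81707
Parallel (output breaker and [0.81707]): 1 − (1 − 0.90100)(1 − 0.81707) = 0.98189
Series (rectifier and [0.98189]): 0.83500 × 0.98189 = 0.820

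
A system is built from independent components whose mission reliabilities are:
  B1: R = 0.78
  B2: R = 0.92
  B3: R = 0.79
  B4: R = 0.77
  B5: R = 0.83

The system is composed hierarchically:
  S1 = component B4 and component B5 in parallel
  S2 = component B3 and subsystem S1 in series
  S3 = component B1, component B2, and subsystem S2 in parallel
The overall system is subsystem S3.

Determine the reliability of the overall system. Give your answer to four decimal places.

0.9958

Parallel (B4 and B5): 1 − (1 − 0.770000)(1 − 0.830000) = 0.960900
Series (B3 and [0.960900]): 0.790000 × 0.960900 = 0.759111
Parallel (B1, B2, and [0.759111]): 1 − (1 − 0.780000)(1 − 0.920000)(1 − 0.759111) = 0.9958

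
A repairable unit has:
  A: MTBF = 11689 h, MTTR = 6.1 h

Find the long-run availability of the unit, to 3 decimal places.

A(A) = MTBF/(MTBF+MTTR) = 11689/(11689+6.1) = 0.999

0.999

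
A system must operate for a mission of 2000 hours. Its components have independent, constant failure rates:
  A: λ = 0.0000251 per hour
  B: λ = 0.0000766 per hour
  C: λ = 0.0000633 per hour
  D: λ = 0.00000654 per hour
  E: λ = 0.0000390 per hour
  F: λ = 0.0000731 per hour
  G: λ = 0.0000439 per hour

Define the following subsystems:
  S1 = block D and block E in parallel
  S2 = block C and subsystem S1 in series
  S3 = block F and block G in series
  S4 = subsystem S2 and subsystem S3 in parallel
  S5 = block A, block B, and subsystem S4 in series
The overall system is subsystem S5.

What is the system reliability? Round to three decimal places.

R(A) = exp(−0.0000251 × 2000) = 0.95104
R(B) = exp(−0.0000766 × 2000) = 0.85796
R(C) = exp(−0.0000633 × 2000) = 0.88109
R(D) = exp(−0.00000654 × 2000) = 0.98701
R(E) = exp(−0.0000390 × 2000) = 0.92496
R(F) = exp(−0.0000731 × 2000) = 0.86398
R(G) = exp(−0.0000439 × 2000) = 0.91594
Parallel (D and E): 1 − (1 − 0.98701)(1 − 0.92496) = 0.99903
Series (C and [0.99903]): 0.88109 × 0.99903 = 0.88024
Series (F and G): 0.86398 × 0.91594 = 0.79135
Parallel ([0.88024] and [0.79135]): 1 − (1 − 0.88024)(1 − 0.79135) = 0.97501
Series (A, B, and [0.97501]): 0.95104 × 0.85796 × 0.97501 = 0.796

0.796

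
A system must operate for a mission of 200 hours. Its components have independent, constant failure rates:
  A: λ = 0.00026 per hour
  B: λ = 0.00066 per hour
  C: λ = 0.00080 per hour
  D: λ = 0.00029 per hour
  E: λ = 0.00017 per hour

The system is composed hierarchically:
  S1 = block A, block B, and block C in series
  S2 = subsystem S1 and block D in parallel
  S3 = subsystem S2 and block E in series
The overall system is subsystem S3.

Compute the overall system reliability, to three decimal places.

R(A) = exp(−0.00026 × 200) = 0.94933
R(B) = exp(−0.00066 × 200) = 0.87634
R(C) = exp(−0.00080 × 200) = 0.85214
R(D) = exp(−0.00029 × 200) = 0.94365
R(E) = exp(−0.00017 × 200) = 0.96657
Series (A, B, and C): 0.94933 × 0.87634 × 0.85214 = 0.70893
Parallel ([0.70893] and D): 1 − (1 − 0.70893)(1 − 0.94365) = 0.98360
Series ([0.98360] and E): 0.98360 × 0.96657 = 0.951

0.951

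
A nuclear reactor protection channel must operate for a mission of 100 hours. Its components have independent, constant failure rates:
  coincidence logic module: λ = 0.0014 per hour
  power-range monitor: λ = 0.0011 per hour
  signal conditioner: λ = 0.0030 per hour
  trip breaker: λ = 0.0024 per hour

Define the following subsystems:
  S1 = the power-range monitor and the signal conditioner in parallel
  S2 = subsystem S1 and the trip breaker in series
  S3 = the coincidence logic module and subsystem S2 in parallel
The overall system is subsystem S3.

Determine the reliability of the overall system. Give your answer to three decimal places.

0.969

R(coincidence logic module) = exp(−0.0014 × 100) = 0.86936
R(power-range monitor) = exp(−0.0011 × 100) = 0.89583
R(signal conditioner) = exp(−0.0030 × 100) = 0.74082
R(trip breaker) = exp(−0.0024 × 100) = 0.78663
Parallel (power-range monitor and signal conditioner): 1 − (1 − 0.89583)(1 − 0.74082) = 0.97300
Series ([0.97300] and trip breaker): 0.97300 × 0.78663 = 0.76539
Parallel (coincidence logic module and [0.76539]): 1 − (1 − 0.86936)(1 − 0.76539) = 0.969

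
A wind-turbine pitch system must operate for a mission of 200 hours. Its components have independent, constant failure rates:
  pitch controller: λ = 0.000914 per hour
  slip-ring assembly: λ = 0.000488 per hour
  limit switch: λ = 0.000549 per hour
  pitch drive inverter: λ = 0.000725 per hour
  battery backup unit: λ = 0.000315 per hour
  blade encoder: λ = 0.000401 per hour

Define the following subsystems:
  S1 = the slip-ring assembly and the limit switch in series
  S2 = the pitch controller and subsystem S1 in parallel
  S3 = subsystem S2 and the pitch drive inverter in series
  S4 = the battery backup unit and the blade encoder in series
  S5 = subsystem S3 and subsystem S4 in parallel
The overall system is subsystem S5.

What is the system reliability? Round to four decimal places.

R(pitch controller) = exp(−0.000914 × 200) = 0.832935
R(slip-ring assembly) = exp(−0.000488 × 200) = 0.907012
R(limit switch) = exp(−0.000549 × 200) = 0.896013
R(pitch drive inverter) = exp(−0.000725 × 200) = 0.865022
R(battery backup unit) = exp(−0.000315 × 200) = 0.938943
R(blade encoder) = exp(−0.000401 × 200) = 0.922932
Series (slip-ring assembly and limit switch): 0.907012 × 0.896013 = 0.812695
Parallel (pitch controller and [0.812695]): 1 − (1 − 0.832935)(1 − 0.812695) = 0.968708
Series ([0.968708] and pitch drive inverter): 0.968708 × 0.865022 = 0.837954
Series (battery backup unit and blade encoder): 0.938943 × 0.922932 = 0.866581
Parallel ([0.837954] and [0.866581]): 1 − (1 − 0.837954)(1 − 0.866581) = 0.9784

0.9784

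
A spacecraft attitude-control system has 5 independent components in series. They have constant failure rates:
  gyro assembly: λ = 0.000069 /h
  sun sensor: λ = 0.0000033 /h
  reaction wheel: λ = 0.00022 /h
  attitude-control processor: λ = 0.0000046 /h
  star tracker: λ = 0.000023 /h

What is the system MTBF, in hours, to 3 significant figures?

3130

Series of exponential components: λ_sys = Σ λ_i
λ_sys = 0.000069 + 0.0000033 + 0.00022 + 0.0000046 + 0.000023 = 3.1990e-04 /h
MTBF = 1 / λ_sys = 3130 h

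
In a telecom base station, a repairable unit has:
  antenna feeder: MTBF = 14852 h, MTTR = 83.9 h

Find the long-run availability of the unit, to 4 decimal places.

A(antenna feeder) = MTBF/(MTBF+MTTR) = 14852/(14852+83.9) = 0.9944

0.9944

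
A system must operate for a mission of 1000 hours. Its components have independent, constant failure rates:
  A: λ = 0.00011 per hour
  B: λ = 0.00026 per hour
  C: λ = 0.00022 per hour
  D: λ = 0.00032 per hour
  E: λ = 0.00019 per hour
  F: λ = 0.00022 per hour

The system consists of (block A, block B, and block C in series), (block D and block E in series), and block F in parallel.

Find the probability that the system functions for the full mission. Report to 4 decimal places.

0.9648

R(A) = exp(−0.00011 × 1000) = 0.895834
R(B) = exp(−0.00026 × 1000) = 0.771052
R(C) = exp(−0.00022 × 1000) = 0.802519
R(D) = exp(−0.00032 × 1000) = 0.726149
R(E) = exp(−0.00019 × 1000) = 0.826959
R(F) = exp(−0.00022 × 1000) = 0.802519
Series (A, B, and C): 0.895834 × 0.771052 × 0.802519 = 0.554328
Series (D and E): 0.726149 × 0.826959 = 0.600495
Parallel ([0.554328], [0.600495], and F): 1 − (1 − 0.554328)(1 − 0.600495)(1 − 0.802519) = 0.9648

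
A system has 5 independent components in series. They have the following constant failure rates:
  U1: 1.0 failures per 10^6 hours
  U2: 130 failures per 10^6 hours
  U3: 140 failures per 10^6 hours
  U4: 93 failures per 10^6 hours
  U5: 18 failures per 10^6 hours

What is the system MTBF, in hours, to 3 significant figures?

Series of exponential components: λ_sys = Σ λ_i
λ_sys = 0.0000010 + 0.00013 + 0.00014 + 0.000093 + 0.000018 = 3.8200e-04 /h
MTBF = 1 / λ_sys = 2620 h

2620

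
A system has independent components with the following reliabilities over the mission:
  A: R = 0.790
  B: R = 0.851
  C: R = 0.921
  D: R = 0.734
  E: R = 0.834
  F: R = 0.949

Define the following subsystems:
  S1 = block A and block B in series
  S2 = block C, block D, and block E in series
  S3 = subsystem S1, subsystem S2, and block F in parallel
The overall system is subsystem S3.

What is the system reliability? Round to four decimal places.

Series (A and B): 0.790000 × 0.851000 = 0.672290
Series (C, D, and E): 0.921000 × 0.734000 × 0.834000 = 0.563796
Parallel ([0.672290], [0.563796], and F): 1 − (1 − 0.672290)(1 − 0.563796)(1 − 0.949000) = 0.9927

0.9927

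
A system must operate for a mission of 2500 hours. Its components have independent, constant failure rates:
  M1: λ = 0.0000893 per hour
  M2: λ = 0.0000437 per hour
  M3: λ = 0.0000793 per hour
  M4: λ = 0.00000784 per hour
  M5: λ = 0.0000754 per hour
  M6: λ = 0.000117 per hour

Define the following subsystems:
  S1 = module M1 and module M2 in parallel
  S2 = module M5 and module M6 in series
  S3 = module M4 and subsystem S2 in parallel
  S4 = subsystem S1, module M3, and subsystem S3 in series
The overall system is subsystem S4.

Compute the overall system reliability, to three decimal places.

R(M1) = exp(−0.0000893 × 2500) = 0.79991
R(M2) = exp(−0.0000437 × 2500) = 0.89651
R(M3) = exp(−0.0000793 × 2500) = 0.82016
R(M4) = exp(−0.00000784 × 2500) = 0.98059
R(M5) = exp(−0.0000754 × 2500) = 0.82820
R(M6) = exp(−0.000117 × 2500) = 0.74640
Parallel (M1 and M2): 1 − (1 − 0.79991)(1 − 0.89651) = 0.97929
Series (M5 and M6): 0.82820 × 0.74640 = 0.61817
Parallel (M4 and [0.61817]): 1 − (1 − 0.98059)(1 − 0.61817) = 0.99259
Series ([0.97929], M3, and [0.99259]): 0.97929 × 0.82016 × 0.99259 = 0.797

0.797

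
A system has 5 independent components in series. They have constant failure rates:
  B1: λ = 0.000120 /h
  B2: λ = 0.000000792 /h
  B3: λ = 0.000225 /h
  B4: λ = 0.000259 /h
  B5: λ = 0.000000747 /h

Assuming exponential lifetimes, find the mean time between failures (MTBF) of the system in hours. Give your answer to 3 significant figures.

Series of exponential components: λ_sys = Σ λ_i
λ_sys = 0.000120 + 0.000000792 + 0.000225 + 0.000259 + 0.000000747 = 6.0554e-04 /h
MTBF = 1 / λ_sys = 1650 h

1650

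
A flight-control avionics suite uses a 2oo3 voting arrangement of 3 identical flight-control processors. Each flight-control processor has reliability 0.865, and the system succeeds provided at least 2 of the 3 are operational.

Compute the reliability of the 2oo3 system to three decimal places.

0.950

R = Σ_{i=2}^{3} C(3,i) p^i (1−p)^{3−i} with p = 0.865
C(3,2)·0.865^2·0.135^1 = 0.30303
C(3,3)·0.865^3·0.135^0 = 0.64721
Sum = 0.950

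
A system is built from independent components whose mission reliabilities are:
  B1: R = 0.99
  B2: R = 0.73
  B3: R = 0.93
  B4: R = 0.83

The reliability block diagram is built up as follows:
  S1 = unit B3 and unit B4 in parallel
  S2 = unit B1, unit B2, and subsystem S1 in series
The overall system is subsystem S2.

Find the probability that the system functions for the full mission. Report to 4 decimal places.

0.7141

Parallel (B3 and B4): 1 − (1 − 0.930000)(1 − 0.830000) = 0.988100
Series (B1, B2, and [0.988100]): 0.990000 × 0.730000 × 0.988100 = 0.7141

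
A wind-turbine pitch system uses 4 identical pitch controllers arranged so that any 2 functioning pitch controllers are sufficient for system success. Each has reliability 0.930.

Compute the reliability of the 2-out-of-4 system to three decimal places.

R = Σ_{i=2}^{4} C(4,i) p^i (1−p)^{4−i} with p = 0.930
C(4,2)·0.930^2·0.070^2 = 0.02543
C(4,3)·0.930^3·0.070^1 = 0.22522
C(4,4)·0.930^4·0.070^0 = 0.74805
Sum = 0.999

0.999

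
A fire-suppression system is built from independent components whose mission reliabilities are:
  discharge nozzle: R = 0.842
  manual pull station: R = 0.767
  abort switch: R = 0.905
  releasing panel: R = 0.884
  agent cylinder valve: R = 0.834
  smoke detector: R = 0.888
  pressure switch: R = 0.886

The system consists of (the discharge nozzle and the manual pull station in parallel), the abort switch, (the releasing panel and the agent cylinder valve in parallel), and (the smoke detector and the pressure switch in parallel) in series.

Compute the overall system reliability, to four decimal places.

Parallel (discharge nozzle and manual pull station): 1 − (1 − 0.842000)(1 − 0.767000) = 0.963186
Parallel (releasing panel and agent cylinder valve): 1 − (1 − 0.884000)(1 − 0.834000) = 0.980744
Parallel (smoke detector and pressure switch): 1 − (1 − 0.888000)(1 − 0.886000) = 0.987232
Series ([0.963186], abort switch, [0.980744], and [0.987232]): 0.963186 × 0.905000 × 0.980744 × 0.987232 = 0.8440

0.8440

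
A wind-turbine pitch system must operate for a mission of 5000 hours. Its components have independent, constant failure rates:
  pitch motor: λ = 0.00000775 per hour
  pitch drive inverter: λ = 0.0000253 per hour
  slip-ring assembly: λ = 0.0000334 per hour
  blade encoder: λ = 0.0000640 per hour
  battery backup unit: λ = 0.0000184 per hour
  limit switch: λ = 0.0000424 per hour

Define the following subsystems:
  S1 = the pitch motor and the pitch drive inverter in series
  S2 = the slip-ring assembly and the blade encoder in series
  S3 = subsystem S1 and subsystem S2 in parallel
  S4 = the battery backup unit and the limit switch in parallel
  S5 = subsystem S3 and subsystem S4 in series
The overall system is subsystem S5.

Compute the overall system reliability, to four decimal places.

0.9255

R(pitch motor) = exp(−0.00000775 × 5000) = 0.961991
R(pitch drive inverter) = exp(−0.0000253 × 5000) = 0.881174
R(slip-ring assembly) = exp(−0.0000334 × 5000) = 0.846200
R(blade encoder) = exp(−0.0000640 × 5000) = 0.726149
R(battery backup unit) = exp(−0.0000184 × 5000) = 0.912105
R(limit switch) = exp(−0.0000424 × 5000) = 0.808965
Series (pitch motor and pitch drive inverter): 0.961991 × 0.881174 = 0.847681
Series (slip-ring assembly and blade encoder): 0.846200 × 0.726149 = 0.614467
Parallel ([0.847681] and [0.614467]): 1 − (1 − 0.847681)(1 − 0.614467) = 0.941276
Parallel (battery backup unit and limit switch): 1 − (1 − 0.912105)(1 − 0.808965) = 0.983209
Series ([0.941276] and [0.983209]): 0.941276 × 0.983209 = 0.9255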